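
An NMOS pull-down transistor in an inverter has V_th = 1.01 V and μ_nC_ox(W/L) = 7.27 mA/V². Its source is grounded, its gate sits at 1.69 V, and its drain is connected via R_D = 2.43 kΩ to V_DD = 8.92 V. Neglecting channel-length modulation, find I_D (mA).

I_D = 1.68 mA

V_GS = V_G = 1.69 V, so V_ov = 1.69 − 1.01 = 0.68 V.
Assume saturation: I_D = ½ k_n V_ov² = 0.5 × 7.27 × 0.68² = 1.68 mA, giving V_DS = V_DD − I_D R_D = 8.92 − 1.68 × 2.43 = 4.84 V.
V_DS = 4.84 V ≥ V_ov = 0.68 V, confirming saturation.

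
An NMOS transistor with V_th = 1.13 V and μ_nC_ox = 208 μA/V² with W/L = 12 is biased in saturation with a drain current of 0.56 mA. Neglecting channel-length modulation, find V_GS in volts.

k_n = μ_nC_ox · (W/L) = 2.496 mA/V².
In saturation I_D = ½ k_n (V_GS − V_th)², so V_GS − V_th = √(2 I_D / k_n) = √(2 × 0.56 / 2.496) = 0.67 V.
V_GS = 1.13 + 0.67 = 1.8 V.

V_GS = 1.80 V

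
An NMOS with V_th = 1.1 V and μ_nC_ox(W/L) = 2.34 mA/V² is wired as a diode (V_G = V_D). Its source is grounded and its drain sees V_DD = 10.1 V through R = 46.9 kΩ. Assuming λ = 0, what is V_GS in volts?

V_GS = 1.50 V

With gate tied to drain, V_GS = V_DS ≥ V_GS − V_th, so the device is in saturation.
KCL at the drain: ½ k_n (V_GS − V_th)² = (V_DD − V_GS)/R.
Let x = V_GS − 1.1. Then 54.9 x² + x − 9 = 0, giving x = 0.396 V (positive root), so V_GS = 1.5 V.
I_D = (V_DD − V_GS)/R = (10.1 − 1.5) / 46.9 = 0.183 mA.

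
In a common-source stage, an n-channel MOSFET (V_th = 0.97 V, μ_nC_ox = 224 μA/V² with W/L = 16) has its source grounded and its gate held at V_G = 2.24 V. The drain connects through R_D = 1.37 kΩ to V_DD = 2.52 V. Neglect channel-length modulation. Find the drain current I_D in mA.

V_GS = V_G = 2.24 V, so V_ov = 2.24 − 0.97 = 1.27 V.
k_n = μ_nC_ox · (W/L) = 3.584 mA/V².
Assume saturation: I_D = ½ k_n V_ov² = 0.5 × 3.584 × 1.27² = 2.89 mA, giving V_DS = V_DD − I_D R_D = 2.52 − 2.89 × 1.37 = -1.44 V.
But -1.44 V < V_ov = 1.27 V, so the device is actually in triode.
In triode I_D = k_n[V_ov V_DS − ½ V_DS²] and I_D = (V_DD − V_DS)/R_D. Equating: 2.46 V_DS² − 7.236 V_DS + 2.52 = 0, giving V_DS = 0.404 V (the root below V_ov).
I_D = (2.52 − 0.404) / 1.37 = 1.54 mA.

I_D = 1.54 mA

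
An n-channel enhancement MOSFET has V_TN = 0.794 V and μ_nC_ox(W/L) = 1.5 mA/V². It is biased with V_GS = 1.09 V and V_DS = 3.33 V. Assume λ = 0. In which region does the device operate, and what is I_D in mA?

V_ov = V_GS − V_TN = 1.09 − 0.794 = 0.296 V.
Since V_DS = 3.33 V ≥ V_ov = 0.296 V, the device is in saturation.
I_D = ½ k_n V_ov² = 0.5 × 1.5 × 0.296² = 0.0657 mA.

Saturation; I_D = 0.0657 mA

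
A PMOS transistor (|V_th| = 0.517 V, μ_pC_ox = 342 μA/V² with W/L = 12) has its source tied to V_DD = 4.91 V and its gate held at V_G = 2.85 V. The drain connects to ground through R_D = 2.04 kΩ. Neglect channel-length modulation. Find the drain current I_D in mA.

V_SG = V_DD − V_G = 4.91 − 2.85 = 2.06 V, so V_ov = 2.06 − 0.517 = 1.54 V.
k_p = μ_pC_ox · (W/L) = 4.104 mA/V².
Assume saturation: I_D = ½ k_p V_ov² = 0.5 × 4.104 × 1.54² = 4.89 mA, giving V_SD = V_DD − I_D R_D = 4.91 − 4.89 × 2.04 = -5.06 V.
But -5.06 V < V_ov = 1.54 V, so the device is actually in triode.
In triode I_D = k_p[V_ov V_SD − ½ V_SD²] and I_D = (V_DD − V_SD)/R_D. Equating: 4.19 V_SD² − 13.92 V_SD + 4.91 = 0, giving V_SD = 0.401 V (the root below V_ov).
I_D = (4.91 − 0.401) / 2.04 = 2.21 mA.

I_D = 2.21 mA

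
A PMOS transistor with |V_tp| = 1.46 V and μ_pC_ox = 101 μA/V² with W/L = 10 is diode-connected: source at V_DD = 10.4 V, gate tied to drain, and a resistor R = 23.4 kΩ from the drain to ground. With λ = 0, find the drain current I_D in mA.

With gate tied to drain, V_SG = V_SD ≥ V_SG − |V_tp|, so the device is in saturation.
k_p = μ_pC_ox · (W/L) = 1.01 mA/V².
KCL at the drain: ½ k_p (V_SG − |V_tp|)² = (V_DD − V_SG)/R.
Let x = V_SG − 1.46. Then 11.8 x² + x − 8.94 = 0, giving x = 0.829 V (positive root), so V_SG = 2.29 V.
I_D = (V_DD − V_SG)/R = (10.4 − 2.29) / 23.4 = 0.347 mA.

I_D = 0.347 mA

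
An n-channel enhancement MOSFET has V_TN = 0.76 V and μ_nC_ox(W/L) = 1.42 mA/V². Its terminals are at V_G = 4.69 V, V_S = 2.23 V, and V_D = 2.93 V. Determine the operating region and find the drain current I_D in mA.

Triode; I_D = 1.34 mA

V_GS = V_G − V_S = 4.69 − 2.23 = 2.46 V; V_DS = V_D − V_S = 2.93 − 2.23 = 0.7 V.
V_ov = V_GS − V_TN = 2.46 − 0.76 = 1.7 V.
Since V_DS = 0.7 V < V_ov = 1.7 V, the device is in the triode region.
I_D = k_n [V_ov · V_DS − ½ V_DS²] = 1.42 × [1.7 × 0.7 − 0.5 × 0.7²] = 1.34 mA.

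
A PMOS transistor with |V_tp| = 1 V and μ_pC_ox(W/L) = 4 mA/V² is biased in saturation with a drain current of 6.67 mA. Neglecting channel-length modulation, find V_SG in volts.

V_SG = 2.83 V

In saturation I_D = ½ k_p (V_SG − |V_tp|)², so V_SG − |V_tp| = √(2 I_D / k_p) = √(2 × 6.67 / 4) = 1.83 V.
V_SG = 1 + 1.83 = 2.83 V.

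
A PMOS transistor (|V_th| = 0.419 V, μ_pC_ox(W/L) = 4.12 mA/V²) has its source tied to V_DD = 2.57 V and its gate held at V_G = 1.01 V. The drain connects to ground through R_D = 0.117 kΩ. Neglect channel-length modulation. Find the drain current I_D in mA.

I_D = 2.68 mA

V_SG = V_DD − V_G = 2.57 − 1.01 = 1.56 V, so V_ov = 1.56 − 0.419 = 1.14 V.
Assume saturation: I_D = ½ k_p V_ov² = 0.5 × 4.12 × 1.14² = 2.68 mA, giving V_SD = V_DD − I_D R_D = 2.57 − 2.68 × 0.117 = 2.26 V.
V_SD = 2.26 V ≥ V_ov = 1.14 V, confirming saturation.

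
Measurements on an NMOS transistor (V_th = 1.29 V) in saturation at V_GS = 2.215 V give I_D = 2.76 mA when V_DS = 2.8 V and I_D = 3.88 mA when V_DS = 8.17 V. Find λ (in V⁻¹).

λ = 0.0958 V⁻¹

With V_GS fixed, I_D ∝ (1 + λ V_DS) in saturation, so I_D2/I_D1 = (1 + λ V_DS2)/(1 + λ V_DS1).
3.88/2.76 = 1.406 = (1 + 8.17 λ)/(1 + 2.8 λ).
Solving: λ (I_D1 V_DS2 − I_D2 V_DS1) = I_D2 − I_D1, so λ = (3.88 − 2.76) / (2.76 × 8.17 − 3.88 × 2.8) = 1.12 / 11.7 = 0.0958 V⁻¹.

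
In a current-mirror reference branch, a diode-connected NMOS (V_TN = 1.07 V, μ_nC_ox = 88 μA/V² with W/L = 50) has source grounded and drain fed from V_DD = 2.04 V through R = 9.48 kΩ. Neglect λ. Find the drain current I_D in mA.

I_D = 0.0820 mA

With gate tied to drain, V_GS = V_DS ≥ V_GS − V_TN, so the device is in saturation.
k_n = μ_nC_ox · (W/L) = 4.4 mA/V².
KCL at the drain: ½ k_n (V_GS − V_TN)² = (V_DD − V_GS)/R.
Let x = V_GS − 1.07. Then 20.9 x² + x − 0.97 = 0, giving x = 0.193 V (positive root), so V_GS = 1.26 V.
I_D = (V_DD − V_GS)/R = (2.04 − 1.26) / 9.48 = 0.082 mA.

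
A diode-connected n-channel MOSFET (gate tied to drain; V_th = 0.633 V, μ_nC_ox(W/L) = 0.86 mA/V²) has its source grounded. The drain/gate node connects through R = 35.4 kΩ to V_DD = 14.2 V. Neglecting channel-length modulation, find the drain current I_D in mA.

With gate tied to drain, V_GS = V_DS ≥ V_GS − V_th, so the device is in saturation.
KCL at the drain: ½ k_n (V_GS − V_th)² = (V_DD − V_GS)/R.
Let x = V_GS − 0.633. Then 15.2 x² + x − 13.57 = 0, giving x = 0.912 V (positive root), so V_GS = 1.54 V.
I_D = (V_DD − V_GS)/R = (14.2 − 1.54) / 35.4 = 0.357 mA.

I_D = 0.357 mA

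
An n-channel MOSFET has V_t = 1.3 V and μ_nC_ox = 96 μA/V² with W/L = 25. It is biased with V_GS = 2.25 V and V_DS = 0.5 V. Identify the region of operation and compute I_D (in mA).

Triode; I_D = 0.840 mA

k_n = μ_nC_ox · (W/L) = 2.4 mA/V².
V_ov = V_GS − V_t = 2.25 − 1.3 = 0.95 V.
Since V_DS = 0.5 V < V_ov = 0.95 V, the device is in the triode region.
I_D = k_n [V_ov · V_DS − ½ V_DS²] = 2.4 × [0.95 × 0.5 − 0.5 × 0.5²] = 0.84 mA.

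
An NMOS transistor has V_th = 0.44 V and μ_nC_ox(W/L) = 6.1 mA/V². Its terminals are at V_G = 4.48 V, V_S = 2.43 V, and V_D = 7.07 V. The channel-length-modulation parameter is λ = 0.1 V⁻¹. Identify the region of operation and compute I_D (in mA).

V_GS = V_G − V_S = 4.48 − 2.43 = 2.05 V; V_DS = V_D − V_S = 7.07 − 2.43 = 4.64 V.
V_ov = V_GS − V_th = 2.05 − 0.44 = 1.61 V.
Since V_DS = 4.64 V ≥ V_ov = 1.61 V, the device is in saturation.
I_D = ½ k_n V_ov² (1 + λ V_DS) = 0.5 × 6.1 × 1.61² × (1 + 0.1 × 4.64) = 11.6 mA.

Saturation; I_D = 11.6 mA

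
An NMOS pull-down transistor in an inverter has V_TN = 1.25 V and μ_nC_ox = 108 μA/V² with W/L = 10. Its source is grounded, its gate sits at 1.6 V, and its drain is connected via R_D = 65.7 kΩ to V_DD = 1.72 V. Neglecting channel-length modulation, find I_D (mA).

V_GS = V_G = 1.6 V, so V_ov = 1.6 − 1.25 = 0.35 V.
k_n = μ_nC_ox · (W/L) = 1.08 mA/V².
Assume saturation: I_D = ½ k_n V_ov² = 0.5 × 1.08 × 0.35² = 0.0662 mA, giving V_DS = V_DD − I_D R_D = 1.72 − 0.0662 × 65.7 = -2.63 V.
But -2.63 V < V_ov = 0.35 V, so the device is actually in triode.
In triode I_D = k_n[V_ov V_DS − ½ V_DS²] and I_D = (V_DD − V_DS)/R_D. Equating: 35.5 V_DS² − 25.83 V_DS + 1.72 = 0, giving V_DS = 0.0741 V (the root below V_ov).
I_D = (1.72 − 0.0741) / 65.7 = 0.0251 mA.

I_D = 0.0251 mA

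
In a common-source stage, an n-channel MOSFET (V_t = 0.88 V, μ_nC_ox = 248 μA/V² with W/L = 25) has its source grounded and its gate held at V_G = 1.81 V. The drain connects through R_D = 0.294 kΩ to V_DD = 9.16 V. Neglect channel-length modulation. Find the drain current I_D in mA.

V_GS = V_G = 1.81 V, so V_ov = 1.81 − 0.88 = 0.93 V.
k_n = μ_nC_ox · (W/L) = 6.2 mA/V².
Assume saturation: I_D = ½ k_n V_ov² = 0.5 × 6.2 × 0.93² = 2.68 mA, giving V_DS = V_DD − I_D R_D = 9.16 − 2.68 × 0.294 = 8.37 V.
V_DS = 8.37 V ≥ V_ov = 0.93 V, confirming saturation.

I_D = 2.68 mA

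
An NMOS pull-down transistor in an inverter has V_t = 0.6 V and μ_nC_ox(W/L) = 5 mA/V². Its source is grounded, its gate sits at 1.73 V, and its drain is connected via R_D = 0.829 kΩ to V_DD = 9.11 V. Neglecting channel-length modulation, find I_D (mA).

V_GS = V_G = 1.73 V, so V_ov = 1.73 − 0.6 = 1.13 V.
Assume saturation: I_D = ½ k_n V_ov² = 0.5 × 5 × 1.13² = 3.19 mA, giving V_DS = V_DD − I_D R_D = 9.11 − 3.19 × 0.829 = 6.46 V.
V_DS = 6.46 V ≥ V_ov = 1.13 V, confirming saturation.

I_D = 3.19 mA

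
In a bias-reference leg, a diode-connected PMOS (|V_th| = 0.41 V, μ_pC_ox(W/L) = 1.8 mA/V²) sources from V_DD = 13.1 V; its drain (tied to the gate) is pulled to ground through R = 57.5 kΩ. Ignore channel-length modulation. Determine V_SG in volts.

V_SG = 0.896 V

With gate tied to drain, V_SG = V_SD ≥ V_SG − |V_th|, so the device is in saturation.
KCL at the drain: ½ k_p (V_SG − |V_th|)² = (V_DD − V_SG)/R.
Let x = V_SG − 0.41. Then 51.8 x² + x − 12.69 = 0, giving x = 0.486 V (positive root), so V_SG = 0.896 V.
I_D = (V_DD − V_SG)/R = (13.1 − 0.896) / 57.5 = 0.212 mA.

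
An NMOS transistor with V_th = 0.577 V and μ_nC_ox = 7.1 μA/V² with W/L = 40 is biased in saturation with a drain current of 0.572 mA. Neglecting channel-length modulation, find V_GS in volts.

k_n = μ_nC_ox · (W/L) = 0.284 mA/V².
In saturation I_D = ½ k_n (V_GS − V_th)², so V_GS − V_th = √(2 I_D / k_n) = √(2 × 0.572 / 0.284) = 2.01 V.
V_GS = 0.577 + 2.01 = 2.58 V.

V_GS = 2.58 V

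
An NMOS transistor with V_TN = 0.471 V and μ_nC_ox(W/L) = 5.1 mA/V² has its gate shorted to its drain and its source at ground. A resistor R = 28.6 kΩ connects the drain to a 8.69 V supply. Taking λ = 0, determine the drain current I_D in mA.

I_D = 0.276 mA

With gate tied to drain, V_GS = V_DS ≥ V_GS − V_TN, so the device is in saturation.
KCL at the drain: ½ k_n (V_GS − V_TN)² = (V_DD − V_GS)/R.
Let x = V_GS − 0.471. Then 72.9 x² + x − 8.219 = 0, giving x = 0.329 V (positive root), so V_GS = 0.8 V.
I_D = (V_DD − V_GS)/R = (8.69 − 0.8) / 28.6 = 0.276 mA.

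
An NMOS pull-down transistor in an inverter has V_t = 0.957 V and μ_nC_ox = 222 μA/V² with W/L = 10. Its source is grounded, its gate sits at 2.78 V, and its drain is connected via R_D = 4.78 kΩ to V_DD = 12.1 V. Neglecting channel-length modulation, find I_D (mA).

V_GS = V_G = 2.78 V, so V_ov = 2.78 − 0.957 = 1.82 V.
k_n = μ_nC_ox · (W/L) = 2.22 mA/V².
Assume saturation: I_D = ½ k_n V_ov² = 0.5 × 2.22 × 1.82² = 3.69 mA, giving V_DS = V_DD − I_D R_D = 12.1 − 3.69 × 4.78 = -5.53 V.
But -5.53 V < V_ov = 1.82 V, so the device is actually in triode.
In triode I_D = k_n[V_ov V_DS − ½ V_DS²] and I_D = (V_DD − V_DS)/R_D. Equating: 5.31 V_DS² − 20.34 V_DS + 12.1 = 0, giving V_DS = 0.736 V (the root below V_ov).
I_D = (12.1 − 0.736) / 4.78 = 2.38 mA.

I_D = 2.38 mA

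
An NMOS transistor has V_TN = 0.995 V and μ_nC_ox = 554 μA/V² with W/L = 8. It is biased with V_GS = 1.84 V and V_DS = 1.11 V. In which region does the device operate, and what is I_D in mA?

Saturation; I_D = 1.58 mA

k_n = μ_nC_ox · (W/L) = 4.432 mA/V².
V_ov = V_GS − V_TN = 1.84 − 0.995 = 0.845 V.
Since V_DS = 1.11 V ≥ V_ov = 0.845 V, the device is in saturation.
I_D = ½ k_n V_ov² = 0.5 × 4.432 × 0.845² = 1.58 mA.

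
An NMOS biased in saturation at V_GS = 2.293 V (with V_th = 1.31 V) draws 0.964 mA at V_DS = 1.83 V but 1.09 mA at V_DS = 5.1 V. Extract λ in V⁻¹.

λ = 0.0431 V⁻¹

With V_GS fixed, I_D ∝ (1 + λ V_DS) in saturation, so I_D2/I_D1 = (1 + λ V_DS2)/(1 + λ V_DS1).
1.09/0.964 = 1.131 = (1 + 5.1 λ)/(1 + 1.83 λ).
Solving: λ (I_D1 V_DS2 − I_D2 V_DS1) = I_D2 − I_D1, so λ = (1.09 − 0.964) / (0.964 × 5.1 − 1.09 × 1.83) = 0.126 / 2.92 = 0.0431 V⁻¹.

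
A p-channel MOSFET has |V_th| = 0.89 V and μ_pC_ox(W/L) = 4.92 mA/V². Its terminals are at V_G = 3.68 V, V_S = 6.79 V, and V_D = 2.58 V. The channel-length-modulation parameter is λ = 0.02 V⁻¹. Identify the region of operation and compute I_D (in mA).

V_SG = V_S − V_G = 6.79 − 3.68 = 3.11 V; V_SD = V_S − V_D = 6.79 − 2.58 = 4.21 V.
V_ov = V_SG − |V_th| = 3.11 − 0.89 = 2.22 V.
Since V_SD = 4.21 V ≥ V_ov = 2.22 V, the device is in saturation.
I_D = ½ k_p V_ov² (1 + λ V_SD) = 0.5 × 4.92 × 2.22² × (1 + 0.02 × 4.21) = 13.1 mA.

Saturation; I_D = 13.1 mA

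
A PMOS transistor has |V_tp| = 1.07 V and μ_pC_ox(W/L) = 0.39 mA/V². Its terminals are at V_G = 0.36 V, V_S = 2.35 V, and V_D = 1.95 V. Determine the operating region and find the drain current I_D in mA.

V_SG = V_S − V_G = 2.35 − 0.36 = 1.99 V; V_SD = V_S − V_D = 2.35 − 1.95 = 0.4 V.
V_ov = V_SG − |V_tp| = 1.99 − 1.07 = 0.92 V.
Since V_SD = 0.4 V < V_ov = 0.92 V, the device is in the triode region.
I_D = k_p [V_ov · V_SD − ½ V_SD²] = 0.39 × [0.92 × 0.4 − 0.5 × 0.4²] = 0.112 mA.

Triode; I_D = 0.112 mA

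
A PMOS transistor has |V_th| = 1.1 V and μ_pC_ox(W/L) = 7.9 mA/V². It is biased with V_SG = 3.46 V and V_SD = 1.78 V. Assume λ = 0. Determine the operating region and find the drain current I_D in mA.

V_ov = V_SG − |V_th| = 3.46 − 1.1 = 2.36 V.
Since V_SD = 1.78 V < V_ov = 2.36 V, the device is in the triode region.
I_D = k_p [V_ov · V_SD − ½ V_SD²] = 7.9 × [2.36 × 1.78 − 0.5 × 1.78²] = 20.7 mA.

Triode; I_D = 20.7 mA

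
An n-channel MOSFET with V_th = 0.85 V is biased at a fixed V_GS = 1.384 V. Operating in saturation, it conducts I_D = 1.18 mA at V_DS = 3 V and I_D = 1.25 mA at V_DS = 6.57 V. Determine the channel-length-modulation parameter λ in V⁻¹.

With V_GS fixed, I_D ∝ (1 + λ V_DS) in saturation, so I_D2/I_D1 = (1 + λ V_DS2)/(1 + λ V_DS1).
1.25/1.18 = 1.059 = (1 + 6.57 λ)/(1 + 3 λ).
Solving: λ (I_D1 V_DS2 − I_D2 V_DS1) = I_D2 − I_D1, so λ = (1.25 − 1.18) / (1.18 × 6.57 − 1.25 × 3) = 0.07 / 4 = 0.0175 V⁻¹.

λ = 0.0175 V⁻¹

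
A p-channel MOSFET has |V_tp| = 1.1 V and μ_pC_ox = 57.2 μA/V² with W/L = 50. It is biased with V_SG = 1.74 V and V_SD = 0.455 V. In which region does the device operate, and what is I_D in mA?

Triode; I_D = 0.537 mA

k_p = μ_pC_ox · (W/L) = 2.86 mA/V².
V_ov = V_SG − |V_tp| = 1.74 − 1.1 = 0.64 V.
Since V_SD = 0.455 V < V_ov = 0.64 V, the device is in the triode region.
I_D = k_p [V_ov · V_SD − ½ V_SD²] = 2.86 × [0.64 × 0.455 − 0.5 × 0.455²] = 0.537 mA.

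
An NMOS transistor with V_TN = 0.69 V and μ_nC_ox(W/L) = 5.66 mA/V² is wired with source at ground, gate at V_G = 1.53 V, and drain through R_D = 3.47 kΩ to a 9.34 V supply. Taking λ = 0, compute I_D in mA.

I_D = 2.00 mA

V_GS = V_G = 1.53 V, so V_ov = 1.53 − 0.69 = 0.84 V.
Assume saturation: I_D = ½ k_n V_ov² = 0.5 × 5.66 × 0.84² = 2 mA, giving V_DS = V_DD − I_D R_D = 9.34 − 2 × 3.47 = 2.41 V.
V_DS = 2.41 V ≥ V_ov = 0.84 V, confirming saturation.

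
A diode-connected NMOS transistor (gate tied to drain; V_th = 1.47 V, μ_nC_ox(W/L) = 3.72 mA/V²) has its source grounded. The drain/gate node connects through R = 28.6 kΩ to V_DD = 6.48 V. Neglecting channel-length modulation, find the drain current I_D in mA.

With gate tied to drain, V_GS = V_DS ≥ V_GS − V_th, so the device is in saturation.
KCL at the drain: ½ k_n (V_GS − V_th)² = (V_DD − V_GS)/R.
Let x = V_GS − 1.47. Then 53.2 x² + x − 5.01 = 0, giving x = 0.298 V (positive root), so V_GS = 1.77 V.
I_D = (V_DD − V_GS)/R = (6.48 − 1.77) / 28.6 = 0.165 mA.

I_D = 0.165 mA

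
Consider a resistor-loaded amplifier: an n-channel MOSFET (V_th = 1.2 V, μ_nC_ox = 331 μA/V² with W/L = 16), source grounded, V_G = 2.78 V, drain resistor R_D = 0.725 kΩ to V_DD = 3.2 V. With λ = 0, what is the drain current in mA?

V_GS = V_G = 2.78 V, so V_ov = 2.78 − 1.2 = 1.58 V.
k_n = μ_nC_ox · (W/L) = 5.296 mA/V².
Assume saturation: I_D = ½ k_n V_ov² = 0.5 × 5.296 × 1.58² = 6.61 mA, giving V_DS = V_DD − I_D R_D = 3.2 − 6.61 × 0.725 = -1.59 V.
But -1.59 V < V_ov = 1.58 V, so the device is actually in triode.
In triode I_D = k_n[V_ov V_DS − ½ V_DS²] and I_D = (V_DD − V_DS)/R_D. Equating: 1.92 V_DS² − 7.067 V_DS + 3.2 = 0, giving V_DS = 0.529 V (the root below V_ov).
I_D = (3.2 − 0.529) / 0.725 = 3.68 mA.

I_D = 3.68 mA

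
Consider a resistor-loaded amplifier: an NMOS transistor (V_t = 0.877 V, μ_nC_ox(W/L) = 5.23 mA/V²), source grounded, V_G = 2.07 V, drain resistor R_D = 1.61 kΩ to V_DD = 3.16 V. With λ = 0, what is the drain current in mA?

I_D = 1.76 mA

V_GS = V_G = 2.07 V, so V_ov = 2.07 − 0.877 = 1.19 V.
Assume saturation: I_D = ½ k_n V_ov² = 0.5 × 5.23 × 1.19² = 3.72 mA, giving V_DS = V_DD − I_D R_D = 3.16 − 3.72 × 1.61 = -2.83 V.
But -2.83 V < V_ov = 1.19 V, so the device is actually in triode.
In triode I_D = k_n[V_ov V_DS − ½ V_DS²] and I_D = (V_DD − V_DS)/R_D. Equating: 4.21 V_DS² − 11.05 V_DS + 3.16 = 0, giving V_DS = 0.327 V (the root below V_ov).
I_D = (3.16 − 0.327) / 1.61 = 1.76 mA.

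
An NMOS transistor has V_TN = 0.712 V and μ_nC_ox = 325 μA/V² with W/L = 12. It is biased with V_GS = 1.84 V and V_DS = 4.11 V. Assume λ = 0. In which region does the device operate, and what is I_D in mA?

k_n = μ_nC_ox · (W/L) = 3.9 mA/V².
V_ov = V_GS − V_TN = 1.84 − 0.712 = 1.13 V.
Since V_DS = 4.11 V ≥ V_ov = 1.13 V, the device is in saturation.
I_D = ½ k_n V_ov² = 0.5 × 3.9 × 1.13² = 2.48 mA.

Saturation; I_D = 2.48 mA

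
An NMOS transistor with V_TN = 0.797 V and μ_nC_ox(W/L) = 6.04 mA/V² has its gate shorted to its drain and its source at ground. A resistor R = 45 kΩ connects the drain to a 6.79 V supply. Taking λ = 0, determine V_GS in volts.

With gate tied to drain, V_GS = V_DS ≥ V_GS − V_TN, so the device is in saturation.
KCL at the drain: ½ k_n (V_GS − V_TN)² = (V_DD − V_GS)/R.
Let x = V_GS − 0.797. Then 136 x² + x − 5.993 = 0, giving x = 0.206 V (positive root), so V_GS = 1 V.
I_D = (V_DD − V_GS)/R = (6.79 − 1) / 45 = 0.129 mA.

V_GS = 1.00 V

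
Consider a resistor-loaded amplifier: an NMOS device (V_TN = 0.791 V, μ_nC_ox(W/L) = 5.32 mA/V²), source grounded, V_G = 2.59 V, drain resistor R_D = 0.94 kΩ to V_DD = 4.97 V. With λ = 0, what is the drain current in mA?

V_GS = V_G = 2.59 V, so V_ov = 2.59 − 0.791 = 1.8 V.
Assume saturation: I_D = ½ k_n V_ov² = 0.5 × 5.32 × 1.8² = 8.61 mA, giving V_DS = V_DD − I_D R_D = 4.97 − 8.61 × 0.94 = -3.12 V.
But -3.12 V < V_ov = 1.8 V, so the device is actually in triode.
In triode I_D = k_n[V_ov V_DS − ½ V_DS²] and I_D = (V_DD − V_DS)/R_D. Equating: 2.5 V_DS² − 9.996 V_DS + 4.97 = 0, giving V_DS = 0.582 V (the root below V_ov).
I_D = (4.97 − 0.582) / 0.94 = 4.67 mA.

I_D = 4.67 mA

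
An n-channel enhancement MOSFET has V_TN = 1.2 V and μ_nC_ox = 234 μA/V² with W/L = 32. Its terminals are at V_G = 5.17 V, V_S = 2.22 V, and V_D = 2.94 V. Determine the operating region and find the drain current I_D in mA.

Triode; I_D = 7.49 mA

V_GS = V_G − V_S = 5.17 − 2.22 = 2.95 V; V_DS = V_D − V_S = 2.94 − 2.22 = 0.72 V.
k_n = μ_nC_ox · (W/L) = 7.488 mA/V².
V_ov = V_GS − V_TN = 2.95 − 1.2 = 1.75 V.
Since V_DS = 0.72 V < V_ov = 1.75 V, the device is in the triode region.
I_D = k_n [V_ov · V_DS − ½ V_DS²] = 7.488 × [1.75 × 0.72 − 0.5 × 0.72²] = 7.49 mA.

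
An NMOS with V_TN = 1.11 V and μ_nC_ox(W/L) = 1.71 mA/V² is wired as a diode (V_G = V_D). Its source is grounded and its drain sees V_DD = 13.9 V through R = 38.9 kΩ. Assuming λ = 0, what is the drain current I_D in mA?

I_D = 0.313 mA

With gate tied to drain, V_GS = V_DS ≥ V_GS − V_TN, so the device is in saturation.
KCL at the drain: ½ k_n (V_GS − V_TN)² = (V_DD − V_GS)/R.
Let x = V_GS − 1.11. Then 33.3 x² + x − 12.79 = 0, giving x = 0.605 V (positive root), so V_GS = 1.72 V.
I_D = (V_DD − V_GS)/R = (13.9 − 1.72) / 38.9 = 0.313 mA.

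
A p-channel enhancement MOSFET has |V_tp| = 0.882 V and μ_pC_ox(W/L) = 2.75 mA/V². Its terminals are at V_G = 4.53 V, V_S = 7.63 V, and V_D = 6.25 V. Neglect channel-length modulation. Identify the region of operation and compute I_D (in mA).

V_SG = V_S − V_G = 7.63 − 4.53 = 3.1 V; V_SD = V_S − V_D = 7.63 − 6.25 = 1.38 V.
V_ov = V_SG − |V_tp| = 3.1 − 0.882 = 2.22 V.
Since V_SD = 1.38 V < V_ov = 2.22 V, the device is in the triode region.
I_D = k_p [V_ov · V_SD − ½ V_SD²] = 2.75 × [2.22 × 1.38 − 0.5 × 1.38²] = 5.8 mA.

Triode; I_D = 5.80 mA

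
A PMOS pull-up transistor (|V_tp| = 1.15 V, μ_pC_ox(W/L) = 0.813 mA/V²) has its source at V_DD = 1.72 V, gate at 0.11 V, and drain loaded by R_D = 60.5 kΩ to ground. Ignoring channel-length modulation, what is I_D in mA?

I_D = 0.0271 mA

V_SG = V_DD − V_G = 1.72 − 0.11 = 1.61 V, so V_ov = 1.61 − 1.15 = 0.46 V.
Assume saturation: I_D = ½ k_p V_ov² = 0.5 × 0.813 × 0.46² = 0.086 mA, giving V_SD = V_DD − I_D R_D = 1.72 − 0.086 × 60.5 = -3.48 V.
But -3.48 V < V_ov = 0.46 V, so the device is actually in triode.
In triode I_D = k_p[V_ov V_SD − ½ V_SD²] and I_D = (V_DD − V_SD)/R_D. Equating: 24.6 V_SD² − 23.63 V_SD + 1.72 = 0, giving V_SD = 0.0794 V (the root below V_ov).
I_D = (1.72 − 0.0794) / 60.5 = 0.0271 mA.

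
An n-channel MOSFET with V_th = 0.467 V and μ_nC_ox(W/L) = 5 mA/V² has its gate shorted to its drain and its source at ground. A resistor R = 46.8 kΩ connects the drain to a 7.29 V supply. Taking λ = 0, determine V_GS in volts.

V_GS = 0.704 V

With gate tied to drain, V_GS = V_DS ≥ V_GS − V_th, so the device is in saturation.
KCL at the drain: ½ k_n (V_GS − V_th)² = (V_DD − V_GS)/R.
Let x = V_GS − 0.467. Then 117 x² + x − 6.823 = 0, giving x = 0.237 V (positive root), so V_GS = 0.704 V.
I_D = (V_DD − V_GS)/R = (7.29 − 0.704) / 46.8 = 0.141 mA.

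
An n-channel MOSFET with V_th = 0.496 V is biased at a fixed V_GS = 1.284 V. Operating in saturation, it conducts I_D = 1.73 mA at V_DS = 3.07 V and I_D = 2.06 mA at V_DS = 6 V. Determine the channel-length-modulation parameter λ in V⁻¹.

With V_GS fixed, I_D ∝ (1 + λ V_DS) in saturation, so I_D2/I_D1 = (1 + λ V_DS2)/(1 + λ V_DS1).
2.06/1.73 = 1.191 = (1 + 6 λ)/(1 + 3.07 λ).
Solving: λ (I_D1 V_DS2 − I_D2 V_DS1) = I_D2 − I_D1, so λ = (2.06 − 1.73) / (1.73 × 6 − 2.06 × 3.07) = 0.33 / 4.06 = 0.0814 V⁻¹.

λ = 0.0814 V⁻¹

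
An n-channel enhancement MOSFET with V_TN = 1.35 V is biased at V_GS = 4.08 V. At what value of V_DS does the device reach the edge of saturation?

The boundary between triode and saturation is V_DS = V_GS − V_TN = V_ov.
V_ov = 4.08 − 1.35 = 2.73 V.

V_DS,sat = 2.73 V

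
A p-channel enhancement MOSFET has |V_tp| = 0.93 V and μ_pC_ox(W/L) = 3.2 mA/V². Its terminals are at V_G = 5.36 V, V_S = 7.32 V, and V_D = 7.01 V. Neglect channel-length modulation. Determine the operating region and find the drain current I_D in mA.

Triode; I_D = 0.868 mA

V_SG = V_S − V_G = 7.32 − 5.36 = 1.96 V; V_SD = V_S − V_D = 7.32 − 7.01 = 0.31 V.
V_ov = V_SG − |V_tp| = 1.96 − 0.93 = 1.03 V.
Since V_SD = 0.31 V < V_ov = 1.03 V, the device is in the triode region.
I_D = k_p [V_ov · V_SD − ½ V_SD²] = 3.2 × [1.03 × 0.31 − 0.5 × 0.31²] = 0.868 mA.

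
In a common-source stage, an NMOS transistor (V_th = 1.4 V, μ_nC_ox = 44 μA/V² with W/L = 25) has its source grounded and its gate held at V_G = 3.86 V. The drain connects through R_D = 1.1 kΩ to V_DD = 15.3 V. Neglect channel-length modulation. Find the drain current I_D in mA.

V_GS = V_G = 3.86 V, so V_ov = 3.86 − 1.4 = 2.46 V.
k_n = μ_nC_ox · (W/L) = 1.1 mA/V².
Assume saturation: I_D = ½ k_n V_ov² = 0.5 × 1.1 × 2.46² = 3.33 mA, giving V_DS = V_DD − I_D R_D = 15.3 − 3.33 × 1.1 = 11.6 V.
V_DS = 11.6 V ≥ V_ov = 2.46 V, confirming saturation.

I_D = 3.33 mA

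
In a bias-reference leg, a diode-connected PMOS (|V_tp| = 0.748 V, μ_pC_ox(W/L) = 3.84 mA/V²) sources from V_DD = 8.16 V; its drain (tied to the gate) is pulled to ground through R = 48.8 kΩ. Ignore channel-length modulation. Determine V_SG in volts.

V_SG = 1.02 V

With gate tied to drain, V_SG = V_SD ≥ V_SG − |V_tp|, so the device is in saturation.
KCL at the drain: ½ k_p (V_SG − |V_tp|)² = (V_DD − V_SG)/R.
Let x = V_SG − 0.748. Then 93.7 x² + x − 7.412 = 0, giving x = 0.276 V (positive root), so V_SG = 1.02 V.
I_D = (V_DD − V_SG)/R = (8.16 − 1.02) / 48.8 = 0.146 mA.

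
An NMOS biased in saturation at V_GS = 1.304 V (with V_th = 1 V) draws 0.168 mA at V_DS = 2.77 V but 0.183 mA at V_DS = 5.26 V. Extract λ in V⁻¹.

With V_GS fixed, I_D ∝ (1 + λ V_DS) in saturation, so I_D2/I_D1 = (1 + λ V_DS2)/(1 + λ V_DS1).
0.183/0.168 = 1.089 = (1 + 5.26 λ)/(1 + 2.77 λ).
Solving: λ (I_D1 V_DS2 − I_D2 V_DS1) = I_D2 − I_D1, so λ = (0.183 − 0.168) / (0.168 × 5.26 − 0.183 × 2.77) = 0.015 / 0.377 = 0.0398 V⁻¹.

λ = 0.0398 V⁻¹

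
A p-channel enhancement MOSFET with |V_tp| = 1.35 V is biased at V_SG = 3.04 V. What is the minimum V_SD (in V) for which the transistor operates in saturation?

The boundary between triode and saturation is V_SD = V_SG − |V_tp| = V_ov.
V_ov = 3.04 − 1.35 = 1.69 V.

V_SD,sat = 1.69 V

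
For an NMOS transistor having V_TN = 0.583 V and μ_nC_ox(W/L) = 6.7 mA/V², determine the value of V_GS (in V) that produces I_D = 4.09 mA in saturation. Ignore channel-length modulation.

V_GS = 1.69 V

In saturation I_D = ½ k_n (V_GS − V_TN)², so V_GS − V_TN = √(2 I_D / k_n) = √(2 × 4.09 / 6.7) = 1.1 V.
V_GS = 0.583 + 1.1 = 1.69 V.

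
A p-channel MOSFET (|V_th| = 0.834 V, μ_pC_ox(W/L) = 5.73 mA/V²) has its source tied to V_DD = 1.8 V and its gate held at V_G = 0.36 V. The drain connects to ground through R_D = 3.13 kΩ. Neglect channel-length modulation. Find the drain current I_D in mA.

I_D = 0.519 mA

V_SG = V_DD − V_G = 1.8 − 0.36 = 1.44 V, so V_ov = 1.44 − 0.834 = 0.606 V.
Assume saturation: I_D = ½ k_p V_ov² = 0.5 × 5.73 × 0.606² = 1.05 mA, giving V_SD = V_DD − I_D R_D = 1.8 − 1.05 × 3.13 = -1.49 V.
But -1.49 V < V_ov = 0.606 V, so the device is actually in triode.
In triode I_D = k_p[V_ov V_SD − ½ V_SD²] and I_D = (V_DD − V_SD)/R_D. Equating: 8.97 V_SD² − 11.87 V_SD + 1.8 = 0, giving V_SD = 0.175 V (the root below V_ov).
I_D = (1.8 − 0.175) / 3.13 = 0.519 mA.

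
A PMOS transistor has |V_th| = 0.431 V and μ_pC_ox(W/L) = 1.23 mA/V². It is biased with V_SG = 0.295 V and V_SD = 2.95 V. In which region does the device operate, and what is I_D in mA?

Cutoff; I_D = 0 mA

V_SG = 0.295 V < |V_th| = 0.431 V, so the transistor is in cutoff.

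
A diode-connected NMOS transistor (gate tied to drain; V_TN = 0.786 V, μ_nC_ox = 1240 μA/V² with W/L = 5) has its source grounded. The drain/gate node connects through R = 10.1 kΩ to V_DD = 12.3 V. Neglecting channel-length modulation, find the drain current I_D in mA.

I_D = 1.08 mA

With gate tied to drain, V_GS = V_DS ≥ V_GS − V_TN, so the device is in saturation.
k_n = μ_nC_ox · (W/L) = 6.2 mA/V².
KCL at the drain: ½ k_n (V_GS − V_TN)² = (V_DD − V_GS)/R.
Let x = V_GS − 0.786. Then 31.3 x² + x − 11.51 = 0, giving x = 0.591 V (positive root), so V_GS = 1.38 V.
I_D = (V_DD − V_GS)/R = (12.3 − 1.38) / 10.1 = 1.08 mA.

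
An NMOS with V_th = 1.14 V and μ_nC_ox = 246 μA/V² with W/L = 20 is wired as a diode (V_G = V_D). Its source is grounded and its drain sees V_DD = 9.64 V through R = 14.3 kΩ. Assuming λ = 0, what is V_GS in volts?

V_GS = 1.62 V

With gate tied to drain, V_GS = V_DS ≥ V_GS − V_th, so the device is in saturation.
k_n = μ_nC_ox · (W/L) = 4.92 mA/V².
KCL at the drain: ½ k_n (V_GS − V_th)² = (V_DD − V_GS)/R.
Let x = V_GS − 1.14. Then 35.2 x² + x − 8.5 = 0, giving x = 0.478 V (positive root), so V_GS = 1.62 V.
I_D = (V_DD − V_GS)/R = (9.64 − 1.62) / 14.3 = 0.561 mA.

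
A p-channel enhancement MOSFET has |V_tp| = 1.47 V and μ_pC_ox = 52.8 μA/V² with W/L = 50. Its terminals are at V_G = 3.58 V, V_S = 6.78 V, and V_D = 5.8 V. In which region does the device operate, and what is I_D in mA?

Triode; I_D = 3.21 mA

V_SG = V_S − V_G = 6.78 − 3.58 = 3.2 V; V_SD = V_S − V_D = 6.78 − 5.8 = 0.98 V.
k_p = μ_pC_ox · (W/L) = 2.64 mA/V².
V_ov = V_SG − |V_tp| = 3.2 − 1.47 = 1.73 V.
Since V_SD = 0.98 V < V_ov = 1.73 V, the device is in the triode region.
I_D = k_p [V_ov · V_SD − ½ V_SD²] = 2.64 × [1.73 × 0.98 − 0.5 × 0.98²] = 3.21 mA.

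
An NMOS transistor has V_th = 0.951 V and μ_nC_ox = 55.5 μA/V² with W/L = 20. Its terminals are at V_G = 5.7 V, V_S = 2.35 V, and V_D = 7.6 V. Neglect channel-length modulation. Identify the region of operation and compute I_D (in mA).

Saturation; I_D = 3.19 mA

V_GS = V_G − V_S = 5.7 − 2.35 = 3.35 V; V_DS = V_D − V_S = 7.6 − 2.35 = 5.25 V.
k_n = μ_nC_ox · (W/L) = 1.11 mA/V².
V_ov = V_GS − V_th = 3.35 − 0.951 = 2.4 V.
Since V_DS = 5.25 V ≥ V_ov = 2.4 V, the device is in saturation.
I_D = ½ k_n V_ov² = 0.5 × 1.11 × 2.4² = 3.19 mA.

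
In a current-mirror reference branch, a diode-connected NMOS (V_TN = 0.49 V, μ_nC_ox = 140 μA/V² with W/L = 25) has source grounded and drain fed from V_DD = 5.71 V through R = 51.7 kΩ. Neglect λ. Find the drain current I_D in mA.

I_D = 0.0964 mA

With gate tied to drain, V_GS = V_DS ≥ V_GS − V_TN, so the device is in saturation.
k_n = μ_nC_ox · (W/L) = 3.5 mA/V².
KCL at the drain: ½ k_n (V_GS − V_TN)² = (V_DD − V_GS)/R.
Let x = V_GS − 0.49. Then 90.5 x² + x − 5.22 = 0, giving x = 0.235 V (positive root), so V_GS = 0.725 V.
I_D = (V_DD − V_GS)/R = (5.71 − 0.725) / 51.7 = 0.0964 mA.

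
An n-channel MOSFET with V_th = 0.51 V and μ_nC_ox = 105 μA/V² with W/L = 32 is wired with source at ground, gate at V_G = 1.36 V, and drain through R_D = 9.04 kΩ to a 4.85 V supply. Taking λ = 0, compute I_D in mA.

I_D = 0.514 mA

V_GS = V_G = 1.36 V, so V_ov = 1.36 − 0.51 = 0.85 V.
k_n = μ_nC_ox · (W/L) = 3.36 mA/V².
Assume saturation: I_D = ½ k_n V_ov² = 0.5 × 3.36 × 0.85² = 1.21 mA, giving V_DS = V_DD − I_D R_D = 4.85 − 1.21 × 9.04 = -6.12 V.
But -6.12 V < V_ov = 0.85 V, so the device is actually in triode.
In triode I_D = k_n[V_ov V_DS − ½ V_DS²] and I_D = (V_DD − V_DS)/R_D. Equating: 15.2 V_DS² − 26.82 V_DS + 4.85 = 0, giving V_DS = 0.205 V (the root below V_ov).
I_D = (4.85 − 0.205) / 9.04 = 0.514 mA.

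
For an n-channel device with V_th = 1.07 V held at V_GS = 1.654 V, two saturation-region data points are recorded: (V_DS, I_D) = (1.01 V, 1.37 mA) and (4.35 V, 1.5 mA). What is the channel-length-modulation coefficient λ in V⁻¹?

λ = 0.0292 V⁻¹

With V_GS fixed, I_D ∝ (1 + λ V_DS) in saturation, so I_D2/I_D1 = (1 + λ V_DS2)/(1 + λ V_DS1).
1.5/1.37 = 1.095 = (1 + 4.35 λ)/(1 + 1.01 λ).
Solving: λ (I_D1 V_DS2 − I_D2 V_DS1) = I_D2 − I_D1, so λ = (1.5 − 1.37) / (1.37 × 4.35 − 1.5 × 1.01) = 0.13 / 4.44 = 0.0292 V⁻¹.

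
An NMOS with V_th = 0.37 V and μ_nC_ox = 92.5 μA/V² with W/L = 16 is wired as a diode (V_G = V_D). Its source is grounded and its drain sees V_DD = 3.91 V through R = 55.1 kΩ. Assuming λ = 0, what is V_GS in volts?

With gate tied to drain, V_GS = V_DS ≥ V_GS − V_th, so the device is in saturation.
k_n = μ_nC_ox · (W/L) = 1.48 mA/V².
KCL at the drain: ½ k_n (V_GS − V_th)² = (V_DD − V_GS)/R.
Let x = V_GS − 0.37. Then 40.8 x² + x − 3.54 = 0, giving x = 0.283 V (positive root), so V_GS = 0.653 V.
I_D = (V_DD − V_GS)/R = (3.91 − 0.653) / 55.1 = 0.0591 mA.

V_GS = 0.653 V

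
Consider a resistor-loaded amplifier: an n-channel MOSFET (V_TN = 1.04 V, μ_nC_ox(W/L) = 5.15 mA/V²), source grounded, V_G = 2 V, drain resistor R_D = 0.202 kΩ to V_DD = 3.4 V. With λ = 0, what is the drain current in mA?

V_GS = V_G = 2 V, so V_ov = 2 − 1.04 = 0.96 V.
Assume saturation: I_D = ½ k_n V_ov² = 0.5 × 5.15 × 0.96² = 2.37 mA, giving V_DS = V_DD − I_D R_D = 3.4 − 2.37 × 0.202 = 2.92 V.
V_DS = 2.92 V ≥ V_ov = 0.96 V, confirming saturation.

I_D = 2.37 mA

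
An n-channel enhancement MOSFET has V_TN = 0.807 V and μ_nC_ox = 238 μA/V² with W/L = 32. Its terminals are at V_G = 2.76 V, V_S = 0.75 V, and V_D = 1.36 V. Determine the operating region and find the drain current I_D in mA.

Triode; I_D = 4.17 mA

V_GS = V_G − V_S = 2.76 − 0.75 = 2.01 V; V_DS = V_D − V_S = 1.36 − 0.75 = 0.61 V.
k_n = μ_nC_ox · (W/L) = 7.616 mA/V².
V_ov = V_GS − V_TN = 2.01 − 0.807 = 1.2 V.
Since V_DS = 0.61 V < V_ov = 1.2 V, the device is in the triode region.
I_D = k_n [V_ov · V_DS − ½ V_DS²] = 7.616 × [1.2 × 0.61 − 0.5 × 0.61²] = 4.17 mA.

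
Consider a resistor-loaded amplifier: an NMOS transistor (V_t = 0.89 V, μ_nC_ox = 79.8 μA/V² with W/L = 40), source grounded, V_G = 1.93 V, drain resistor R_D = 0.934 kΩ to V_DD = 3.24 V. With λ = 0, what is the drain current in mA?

V_GS = V_G = 1.93 V, so V_ov = 1.93 − 0.89 = 1.04 V.
k_n = μ_nC_ox · (W/L) = 3.192 mA/V².
Assume saturation: I_D = ½ k_n V_ov² = 0.5 × 3.192 × 1.04² = 1.73 mA, giving V_DS = V_DD − I_D R_D = 3.24 − 1.73 × 0.934 = 1.63 V.
V_DS = 1.63 V ≥ V_ov = 1.04 V, confirming saturation.

I_D = 1.73 mA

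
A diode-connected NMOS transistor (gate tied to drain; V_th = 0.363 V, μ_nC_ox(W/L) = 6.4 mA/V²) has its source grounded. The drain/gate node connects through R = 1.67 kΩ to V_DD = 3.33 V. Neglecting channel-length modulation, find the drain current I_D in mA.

With gate tied to drain, V_GS = V_DS ≥ V_GS − V_th, so the device is in saturation.
KCL at the drain: ½ k_n (V_GS − V_th)² = (V_DD − V_GS)/R.
Let x = V_GS − 0.363. Then 5.34 x² + x − 2.967 = 0, giving x = 0.657 V (positive root), so V_GS = 1.02 V.
I_D = (V_DD − V_GS)/R = (3.33 − 1.02) / 1.67 = 1.38 mA.

I_D = 1.38 mA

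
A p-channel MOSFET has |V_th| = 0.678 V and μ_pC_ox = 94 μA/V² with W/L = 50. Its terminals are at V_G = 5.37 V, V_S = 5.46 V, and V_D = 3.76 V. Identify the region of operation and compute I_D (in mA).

Cutoff; I_D = 0 mA

V_SG = V_S − V_G = 5.46 − 5.37 = 0.09 V; V_SD = V_S − V_D = 5.46 − 3.76 = 1.7 V.
V_SG = 0.09 V < |V_th| = 0.678 V, so the transistor is in cutoff.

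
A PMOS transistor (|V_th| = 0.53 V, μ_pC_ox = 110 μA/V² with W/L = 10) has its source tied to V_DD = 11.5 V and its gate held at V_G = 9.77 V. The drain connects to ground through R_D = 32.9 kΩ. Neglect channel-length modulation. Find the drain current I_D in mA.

I_D = 0.341 mA

V_SG = V_DD − V_G = 11.5 − 9.77 = 1.73 V, so V_ov = 1.73 − 0.53 = 1.2 V.
k_p = μ_pC_ox · (W/L) = 1.1 mA/V².
Assume saturation: I_D = ½ k_p V_ov² = 0.5 × 1.1 × 1.2² = 0.792 mA, giving V_SD = V_DD − I_D R_D = 11.5 − 0.792 × 32.9 = -14.6 V.
But -14.6 V < V_ov = 1.2 V, so the device is actually in triode.
In triode I_D = k_p[V_ov V_SD − ½ V_SD²] and I_D = (V_DD − V_SD)/R_D. Equating: 18.1 V_SD² − 44.43 V_SD + 11.5 = 0, giving V_SD = 0.294 V (the root below V_ov).
I_D = (11.5 − 0.294) / 32.9 = 0.341 mA.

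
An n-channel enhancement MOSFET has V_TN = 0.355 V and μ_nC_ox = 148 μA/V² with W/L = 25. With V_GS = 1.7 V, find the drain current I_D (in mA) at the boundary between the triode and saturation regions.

At the boundary V_DS = V_ov = V_GS − V_TN = 1.7 − 0.355 = 1.34 V.
k_n = μ_nC_ox · (W/L) = 3.7 mA/V².
I_D = ½ k_n V_ov² = 0.5 × 3.7 × 1.34² = 3.35 mA.

I_D = 3.35 mA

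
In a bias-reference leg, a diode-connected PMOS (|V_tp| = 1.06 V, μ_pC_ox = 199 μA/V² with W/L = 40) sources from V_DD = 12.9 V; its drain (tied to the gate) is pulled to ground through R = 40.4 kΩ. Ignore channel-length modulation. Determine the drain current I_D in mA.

With gate tied to drain, V_SG = V_SD ≥ V_SG − |V_tp|, so the device is in saturation.
k_p = μ_pC_ox · (W/L) = 7.96 mA/V².
KCL at the drain: ½ k_p (V_SG − |V_tp|)² = (V_DD − V_SG)/R.
Let x = V_SG − 1.06. Then 161 x² + x − 11.84 = 0, giving x = 0.268 V (positive root), so V_SG = 1.33 V.
I_D = (V_DD − V_SG)/R = (12.9 − 1.33) / 40.4 = 0.286 mA.

I_D = 0.286 mA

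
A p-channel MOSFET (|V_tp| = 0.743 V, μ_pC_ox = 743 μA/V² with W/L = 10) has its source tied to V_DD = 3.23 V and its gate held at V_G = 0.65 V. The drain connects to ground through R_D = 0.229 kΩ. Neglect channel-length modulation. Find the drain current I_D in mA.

V_SG = V_DD − V_G = 3.23 − 0.65 = 2.58 V, so V_ov = 2.58 − 0.743 = 1.84 V.
k_p = μ_pC_ox · (W/L) = 7.43 mA/V².
Assume saturation: I_D = ½ k_p V_ov² = 0.5 × 7.43 × 1.84² = 12.5 mA, giving V_SD = V_DD − I_D R_D = 3.23 − 12.5 × 0.229 = 0.359 V.
But 0.359 V < V_ov = 1.84 V, so the device is actually in triode.
In triode I_D = k_p[V_ov V_SD − ½ V_SD²] and I_D = (V_DD − V_SD)/R_D. Equating: 0.851 V_SD² − 4.126 V_SD + 3.23 = 0, giving V_SD = 0.982 V (the root below V_ov).
I_D = (3.23 − 0.982) / 0.229 = 9.82 mA.

I_D = 9.82 mA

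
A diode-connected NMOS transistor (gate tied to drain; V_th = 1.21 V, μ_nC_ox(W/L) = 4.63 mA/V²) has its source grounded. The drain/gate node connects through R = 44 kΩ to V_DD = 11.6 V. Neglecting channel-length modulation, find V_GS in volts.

With gate tied to drain, V_GS = V_DS ≥ V_GS − V_th, so the device is in saturation.
KCL at the drain: ½ k_n (V_GS − V_th)² = (V_DD − V_GS)/R.
Let x = V_GS − 1.21. Then 102 x² + x − 10.39 = 0, giving x = 0.315 V (positive root), so V_GS = 1.52 V.
I_D = (V_DD − V_GS)/R = (11.6 − 1.52) / 44 = 0.229 mA.

V_GS = 1.52 V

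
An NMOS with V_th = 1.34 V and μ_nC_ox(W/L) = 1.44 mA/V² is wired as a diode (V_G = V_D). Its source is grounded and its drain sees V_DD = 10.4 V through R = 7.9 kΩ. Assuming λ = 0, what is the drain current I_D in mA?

I_D = 0.998 mA

With gate tied to drain, V_GS = V_DS ≥ V_GS − V_th, so the device is in saturation.
KCL at the drain: ½ k_n (V_GS − V_th)² = (V_DD − V_GS)/R.
Let x = V_GS − 1.34. Then 5.69 x² + x − 9.06 = 0, giving x = 1.18 V (positive root), so V_GS = 2.52 V.
I_D = (V_DD − V_GS)/R = (10.4 − 2.52) / 7.9 = 0.998 mA.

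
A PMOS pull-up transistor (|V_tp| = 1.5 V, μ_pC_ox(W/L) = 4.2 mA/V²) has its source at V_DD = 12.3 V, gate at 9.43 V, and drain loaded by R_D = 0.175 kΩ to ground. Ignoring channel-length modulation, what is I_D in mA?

I_D = 3.94 mA

V_SG = V_DD − V_G = 12.3 − 9.43 = 2.87 V, so V_ov = 2.87 − 1.5 = 1.37 V.
Assume saturation: I_D = ½ k_p V_ov² = 0.5 × 4.2 × 1.37² = 3.94 mA, giving V_SD = V_DD − I_D R_D = 12.3 − 3.94 × 0.175 = 11.6 V.
V_SD = 11.6 V ≥ V_ov = 1.37 V, confirming saturation.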